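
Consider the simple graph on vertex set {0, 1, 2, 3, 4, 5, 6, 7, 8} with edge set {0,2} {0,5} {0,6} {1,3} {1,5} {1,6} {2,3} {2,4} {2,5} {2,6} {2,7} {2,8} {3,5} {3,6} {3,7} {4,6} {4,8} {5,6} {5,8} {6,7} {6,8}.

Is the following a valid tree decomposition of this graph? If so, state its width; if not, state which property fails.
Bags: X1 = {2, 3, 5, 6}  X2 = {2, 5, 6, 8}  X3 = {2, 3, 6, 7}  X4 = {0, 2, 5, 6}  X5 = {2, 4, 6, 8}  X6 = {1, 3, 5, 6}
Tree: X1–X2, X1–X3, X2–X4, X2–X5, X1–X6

Checking the three conditions: (i) the bags cover all of {0, 1, 2, 3, 4, 5, 6, 7, 8}; (ii) for each edge, some bag contains both endpoints; (iii) the bags containing any fixed vertex form a subtree. All hold, so the decomposition is valid with width 4 − 1 = 3.

Yes; width 3.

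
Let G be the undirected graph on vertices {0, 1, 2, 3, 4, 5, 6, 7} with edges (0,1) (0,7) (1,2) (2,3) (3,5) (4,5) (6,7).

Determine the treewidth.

1

A width-1 tree decomposition is:
Bags: B1 = {4, 5}  B2 = {3, 5}  B3 = {2, 3}  B4 = {1, 2}  B5 = {0, 1}  B6 = {0, 7}  B7 = {6, 7}
Tree: B1–B2, B2–B3, B3–B4, B4–B5, B5–B6, B6–B7
The largest bag has 2 vertices, giving width 1; this decomposition certifies tw(G) ≤ 1. Since G has at least one edge (e.g. 4–5), it is not an edgeless graph, so tw(G) ≥ 1. Hence tw(G) = 1 exactly.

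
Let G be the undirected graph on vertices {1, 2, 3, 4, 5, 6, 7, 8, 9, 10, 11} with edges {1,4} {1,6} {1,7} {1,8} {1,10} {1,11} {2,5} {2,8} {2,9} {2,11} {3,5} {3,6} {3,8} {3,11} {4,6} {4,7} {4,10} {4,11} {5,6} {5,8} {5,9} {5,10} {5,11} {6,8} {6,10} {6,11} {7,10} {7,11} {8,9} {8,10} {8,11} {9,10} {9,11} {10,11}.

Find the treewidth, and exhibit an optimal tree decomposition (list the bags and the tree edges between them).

Every bag has size at most 5, so the width is 5 − 1 = 4 and tw(G) ≤ 4. On the other hand G contains the 5-clique {1, 6, 8, 10, 11}. A clique must lie in a single bag of any decomposition, so no decomposition can have width below 4. Combining the bounds, tw(G) = 4.

Treewidth 4.
One such decomposition:
Bags: B1 = {5, 6, 8, 10, 11}  B2 = {5, 8, 9, 10, 11}  B3 = {2, 5, 8, 9, 11}  B4 = {3, 5, 6, 8, 11}  B5 = {1, 6, 8, 10, 11}  B6 = {1, 4, 6, 10, 11}  B7 = {1, 4, 7, 10, 11}
Tree: B1–B2, B2–B3, B1–B4, B1–B5, B5–B6, B6–B7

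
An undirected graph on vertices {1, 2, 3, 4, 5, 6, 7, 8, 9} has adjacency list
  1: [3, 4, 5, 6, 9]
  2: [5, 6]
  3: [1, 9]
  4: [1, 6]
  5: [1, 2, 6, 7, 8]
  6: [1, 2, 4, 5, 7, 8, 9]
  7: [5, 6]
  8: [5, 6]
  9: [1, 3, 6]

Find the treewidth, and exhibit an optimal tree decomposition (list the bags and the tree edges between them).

Every bag has size at most 3, so the width is 3 − 1 = 2 and tw(G) ≤ 2. For the lower bound, the 3 vertices {1, 3, 9} are pairwise adjacent, and any tree decomposition puts a clique entirely inside one bag — forcing width ≥ 2. The upper and lower bounds meet at 2, so that is the treewidth.

Treewidth 2.
One such decomposition:
Bags: B1 = {1, 5, 6}  B2 = {1, 6, 9}  B3 = {1, 3, 9}  B4 = {1, 4, 6}  B5 = {5, 6, 7}  B6 = {2, 5, 6}  B7 = {5, 6, 8}
Tree: B1–B2, B2–B3, B1–B4, B1–B5, B1–B6, B5–B7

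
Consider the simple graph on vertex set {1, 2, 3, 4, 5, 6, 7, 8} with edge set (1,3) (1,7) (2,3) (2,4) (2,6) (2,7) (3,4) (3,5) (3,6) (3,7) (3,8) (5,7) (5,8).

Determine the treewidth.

A width-2 tree decomposition is:
Bags: B1 = {2, 3, 7}  B2 = {1, 3, 7}  B3 = {2, 3, 4}  B4 = {3, 5, 7}  B5 = {3, 5, 8}  B6 = {2, 3, 6}
Tree: B1–B2, B1–B3, B2–B4, B4–B5, B1–B6
The largest bag has 3 vertices, giving width 2; this decomposition certifies tw(G) ≤ 2. Conversely, {3, 5, 8} is a clique of size 3, and the vertices of any clique must share a bag in every tree decomposition; so some bag has ≥ 3 vertices and tw(G) ≥ 2. Therefore the treewidth is 2.

2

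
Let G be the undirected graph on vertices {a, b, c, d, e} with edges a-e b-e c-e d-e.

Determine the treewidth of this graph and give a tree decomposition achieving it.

Every bag has size at most 2, so the width is 2 − 1 = 1 and tw(G) ≤ 1. Any graph with an edge has treewidth ≥ 1, and G has the edge b–e. Therefore the treewidth is 1.

Treewidth 1.
One optimal decomposition is:
Bags: B1 = {b, e}  B2 = {c, e}  B3 = {a, e}  B4 = {d, e}
Tree: B1–B2, B1–B3, B3–B4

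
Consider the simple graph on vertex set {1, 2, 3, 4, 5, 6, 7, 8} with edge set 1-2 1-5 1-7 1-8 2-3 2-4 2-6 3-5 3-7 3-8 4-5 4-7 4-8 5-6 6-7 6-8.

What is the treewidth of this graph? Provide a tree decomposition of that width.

Every bag has size at most 5, so the width is 5 − 1 = 4 and tw(G) ≤ 4. For the lower bound: the 5 vertex sets {1,2}, {6,8}, {4,7}, {5}, {3} are disjoint, each induces a connected subgraph, and every pair is joined by at least one edge of G. Contracting each set to a single vertex therefore yields K_{5} as a minor, and since treewidth is minor-monotone, tw(G) ≥ tw(K_{5}) = 4. Combining the bounds, tw(G) = 4.

Treewidth 4.
One optimal decomposition is:
Bags: B1 = {1, 2, 5, 7, 8}  B2 = {2, 5, 6, 7, 8}  B3 = {2, 4, 5, 7, 8}  B4 = {2, 3, 5, 7, 8}
Tree: B1–B2, B2–B3, B3–B4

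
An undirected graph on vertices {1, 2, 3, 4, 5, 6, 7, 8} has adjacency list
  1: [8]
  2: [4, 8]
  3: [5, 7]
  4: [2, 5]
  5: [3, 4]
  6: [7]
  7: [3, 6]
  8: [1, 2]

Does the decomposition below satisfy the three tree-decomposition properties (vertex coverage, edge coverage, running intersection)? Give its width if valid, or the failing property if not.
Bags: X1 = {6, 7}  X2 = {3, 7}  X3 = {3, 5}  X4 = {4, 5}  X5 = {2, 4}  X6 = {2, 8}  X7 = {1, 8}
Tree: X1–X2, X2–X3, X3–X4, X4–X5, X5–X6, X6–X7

Vertex coverage: the bags together contain {1, 2, 3, 4, 5, 6, 7, 8}, the full vertex set. Edge coverage: each edge of G has both endpoints in at least one bag. Running intersection: for every vertex, the bags containing it form a connected subtree. All three properties hold, so this is a valid tree decomposition of width max|bag| − 1 = 1, and hence tw(G) ≤ 1.

Yes; width 1.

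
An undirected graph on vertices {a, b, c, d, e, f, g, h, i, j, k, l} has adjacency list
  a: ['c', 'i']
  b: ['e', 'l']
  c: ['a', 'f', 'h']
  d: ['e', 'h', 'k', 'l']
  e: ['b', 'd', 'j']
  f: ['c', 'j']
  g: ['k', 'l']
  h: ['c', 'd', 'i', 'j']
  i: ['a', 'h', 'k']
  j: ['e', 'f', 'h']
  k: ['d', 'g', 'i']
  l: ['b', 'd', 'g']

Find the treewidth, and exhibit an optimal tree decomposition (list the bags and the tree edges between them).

Every bag has size at most 4, so the width is 4 − 1 = 3 and tw(G) ≤ 3. For the lower bound: the 4 vertex sets {a,c,f}, {j}, {h}, {d,e,i,k} are disjoint, each induces a connected subgraph, and every pair is joined by at least one edge of G. Contracting each set to a single vertex therefore yields K_{4} as a minor, and since treewidth is minor-monotone, tw(G) ≥ tw(K_{4}) = 3. Therefore the treewidth is 3.

Treewidth 3.
Bags: B1 = {a, c, f, j}  B2 = {a, c, h, j}  B3 = {a, h, i, j}  B4 = {e, h, i, j}  B5 = {d, e, h, i}  B6 = {d, e, i, k}  B7 = {b, d, e, k}  B8 = {b, d, k, l}  B9 = {b, g, k, l}
Tree: B1–B2, B2–B3, B3–B4, B4–B5, B5–B6, B6–B7, B7–B8, B8–B9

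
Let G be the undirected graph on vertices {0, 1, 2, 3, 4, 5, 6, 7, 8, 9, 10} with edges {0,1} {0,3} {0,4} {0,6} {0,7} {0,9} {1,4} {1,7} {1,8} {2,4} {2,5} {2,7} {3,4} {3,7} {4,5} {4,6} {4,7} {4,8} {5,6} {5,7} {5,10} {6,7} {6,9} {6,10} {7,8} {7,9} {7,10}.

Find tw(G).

3

A width-3 tree decomposition is:
Bags: B1 = {4, 5, 6, 7}  B2 = {0, 4, 6, 7}  B3 = {2, 4, 5, 7}  B4 = {0, 3, 4, 7}  B5 = {0, 6, 7, 9}  B6 = {0, 1, 4, 7}  B7 = {5, 6, 7, 10}  B8 = {1, 4, 7, 8}
Tree: B1–B2, B1–B3, B2–B4, B2–B5, B2–B6, B1–B7, B6–B8
Each bag holds 4 vertices, so the decomposition has width 3, which upper-bounds the treewidth. On the other hand G contains the 4-clique {0, 6, 7, 9}. A clique must lie in a single bag of any decomposition, so no decomposition can have width below 3. The upper and lower bounds meet at 3, so that is the treewidth.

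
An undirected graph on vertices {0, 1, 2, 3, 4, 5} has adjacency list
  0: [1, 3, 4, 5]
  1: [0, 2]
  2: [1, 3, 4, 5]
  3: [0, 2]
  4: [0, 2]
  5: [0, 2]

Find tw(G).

2

A width-2 tree decomposition is:
Bags: B1 = {0, 2, 5}  B2 = {0, 2, 3}  B3 = {0, 2, 4}  B4 = {0, 1, 2}
Tree: B1–B2, B2–B3, B3–B4
The largest bag has 3 vertices, giving width 2; this decomposition certifies tw(G) ≤ 2. Since 5–2–3–0–5 is a cycle in G, G is not acyclic. Forests are exactly the graphs of treewidth ≤ 1, so tw(G) ≥ 2. Combining the bounds, tw(G) = 2.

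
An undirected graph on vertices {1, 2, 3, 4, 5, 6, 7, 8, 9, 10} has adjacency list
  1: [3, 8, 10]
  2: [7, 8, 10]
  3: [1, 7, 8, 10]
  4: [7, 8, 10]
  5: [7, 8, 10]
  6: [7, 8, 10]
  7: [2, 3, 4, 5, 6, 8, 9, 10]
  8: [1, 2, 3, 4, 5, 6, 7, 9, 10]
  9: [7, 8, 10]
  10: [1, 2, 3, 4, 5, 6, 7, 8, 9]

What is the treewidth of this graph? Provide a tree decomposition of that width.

The largest bag has 4 vertices, giving width 3; this decomposition certifies tw(G) ≤ 3. On the other hand G contains the 4-clique {1, 3, 8, 10}. A clique must lie in a single bag of any decomposition, so no decomposition can have width below 3. Hence tw(G) = 3 exactly.

Treewidth 3.
One optimal decomposition is:
Bags: B1 = {4, 7, 8, 10}  B2 = {5, 7, 8, 10}  B3 = {2, 7, 8, 10}  B4 = {6, 7, 8, 10}  B5 = {7, 8, 9, 10}  B6 = {3, 7, 8, 10}  B7 = {1, 3, 8, 10}
Tree: B1–B2, B2–B3, B3–B4, B1–B5, B4–B6, B6–B7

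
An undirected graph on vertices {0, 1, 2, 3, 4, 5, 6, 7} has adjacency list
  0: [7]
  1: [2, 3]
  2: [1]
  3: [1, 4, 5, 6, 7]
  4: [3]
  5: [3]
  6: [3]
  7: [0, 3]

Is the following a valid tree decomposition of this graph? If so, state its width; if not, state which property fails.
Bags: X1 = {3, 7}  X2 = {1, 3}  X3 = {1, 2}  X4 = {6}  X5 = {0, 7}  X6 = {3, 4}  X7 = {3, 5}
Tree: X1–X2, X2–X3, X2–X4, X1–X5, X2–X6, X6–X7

A tree decomposition must satisfy three properties: every vertex lies in some bag; for every edge, both endpoints lie together in some bag; and for every vertex, the bags containing it form a connected subtree. Here edge (3,6) lies in no bag, so the decomposition is invalid.

No — edge (3,6) lies in no bag.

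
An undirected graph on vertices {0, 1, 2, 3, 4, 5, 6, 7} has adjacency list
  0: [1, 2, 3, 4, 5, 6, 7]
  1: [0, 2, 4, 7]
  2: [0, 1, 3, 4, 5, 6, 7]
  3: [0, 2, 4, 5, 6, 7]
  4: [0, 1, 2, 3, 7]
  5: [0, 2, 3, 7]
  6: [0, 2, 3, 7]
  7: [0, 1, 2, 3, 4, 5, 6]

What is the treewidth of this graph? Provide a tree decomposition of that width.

Treewidth 4.
Bags: B1 = {0, 2, 3, 4, 7}  B2 = {0, 2, 3, 6, 7}  B3 = {0, 1, 2, 4, 7}  B4 = {0, 2, 3, 5, 7}
Tree: B1–B2, B1–B3, B1–B4

Every bag has size at most 5, so the width is 5 − 1 = 4 and tw(G) ≤ 4. On the other hand G contains the 5-clique {0, 1, 2, 4, 7}. A clique must lie in a single bag of any decomposition, so no decomposition can have width below 4. Therefore the treewidth is 4.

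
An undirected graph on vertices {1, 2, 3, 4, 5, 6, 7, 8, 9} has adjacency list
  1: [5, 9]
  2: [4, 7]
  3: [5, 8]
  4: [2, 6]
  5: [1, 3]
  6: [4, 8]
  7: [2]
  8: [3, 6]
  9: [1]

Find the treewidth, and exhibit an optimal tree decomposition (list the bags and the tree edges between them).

The largest bag has 2 vertices, giving width 1; this decomposition certifies tw(G) ≤ 1. G has an edge, so its treewidth is at least 1. Hence tw(G) = 1 exactly.

Treewidth 1.
One such decomposition:
Bags: B1 = {2, 7}  B2 = {2, 4}  B3 = {4, 6}  B4 = {6, 8}  B5 = {3, 8}  B6 = {3, 5}  B7 = {1, 5}  B8 = {1, 9}
Tree: B1–B2, B2–B3, B3–B4, B4–B5, B5–B6, B6–B7, B7–B8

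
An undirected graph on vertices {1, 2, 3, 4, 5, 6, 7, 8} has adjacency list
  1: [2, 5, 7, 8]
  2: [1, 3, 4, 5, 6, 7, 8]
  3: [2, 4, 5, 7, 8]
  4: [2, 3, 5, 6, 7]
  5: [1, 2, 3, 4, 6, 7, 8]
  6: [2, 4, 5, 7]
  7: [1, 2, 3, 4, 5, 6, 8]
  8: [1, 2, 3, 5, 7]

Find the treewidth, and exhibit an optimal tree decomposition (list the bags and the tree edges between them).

Treewidth 4.
One such decomposition:
Bags: B1 = {2, 3, 4, 5, 7}  B2 = {2, 4, 5, 6, 7}  B3 = {2, 3, 5, 7, 8}  B4 = {1, 2, 5, 7, 8}
Tree: B1–B2, B1–B3, B3–B4

Each bag holds 5 vertices, so the decomposition has width 4, which upper-bounds the treewidth. Conversely, {1, 2, 5, 7, 8} is a clique of size 5, and the vertices of any clique must share a bag in every tree decomposition; so some bag has ≥ 5 vertices and tw(G) ≥ 4. Combining the bounds, tw(G) = 4.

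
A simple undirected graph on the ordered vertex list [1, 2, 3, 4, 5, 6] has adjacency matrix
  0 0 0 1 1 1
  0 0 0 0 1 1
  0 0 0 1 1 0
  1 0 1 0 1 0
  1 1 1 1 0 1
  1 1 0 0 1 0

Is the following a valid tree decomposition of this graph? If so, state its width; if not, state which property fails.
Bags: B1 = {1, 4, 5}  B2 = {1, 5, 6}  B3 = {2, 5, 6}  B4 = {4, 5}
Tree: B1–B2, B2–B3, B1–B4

No — vertex 3 appears in no bag.

A tree decomposition must satisfy three properties: every vertex lies in some bag; for every edge, both endpoints lie together in some bag; and for every vertex, the bags containing it form a connected subtree. Here vertex 3 appears in no bag, so the decomposition is invalid.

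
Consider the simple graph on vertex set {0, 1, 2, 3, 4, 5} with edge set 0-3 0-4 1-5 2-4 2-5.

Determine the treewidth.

1

A width-1 tree decomposition is:
Bags: B1 = {1, 5}  B2 = {2, 5}  B3 = {2, 4}  B4 = {0, 4}  B5 = {0, 3}
Tree: B1–B2, B2–B3, B3–B4, B4–B5
Each bag holds 2 vertices, so the decomposition has width 1, which upper-bounds the treewidth. Since G has at least one edge (e.g. 1–5), it is not an edgeless graph, so tw(G) ≥ 1. Hence tw(G) = 1 exactly.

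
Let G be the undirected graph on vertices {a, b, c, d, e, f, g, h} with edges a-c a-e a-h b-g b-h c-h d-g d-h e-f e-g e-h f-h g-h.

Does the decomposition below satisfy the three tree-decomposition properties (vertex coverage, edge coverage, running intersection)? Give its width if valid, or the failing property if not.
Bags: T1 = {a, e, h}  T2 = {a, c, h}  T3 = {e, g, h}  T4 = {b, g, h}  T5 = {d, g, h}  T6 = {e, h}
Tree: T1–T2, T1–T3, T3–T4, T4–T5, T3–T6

A tree decomposition must satisfy three properties: every vertex lies in some bag; for every edge, both endpoints lie together in some bag; and for every vertex, the bags containing it form a connected subtree. Here vertex f appears in no bag, so the decomposition is invalid.

No — vertex f appears in no bag.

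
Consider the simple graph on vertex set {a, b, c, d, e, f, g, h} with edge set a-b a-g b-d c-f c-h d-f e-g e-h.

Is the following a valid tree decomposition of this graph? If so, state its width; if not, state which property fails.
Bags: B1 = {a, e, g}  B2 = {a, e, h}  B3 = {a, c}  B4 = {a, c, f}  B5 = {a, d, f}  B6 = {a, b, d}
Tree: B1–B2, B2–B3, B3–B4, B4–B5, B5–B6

A tree decomposition must satisfy three properties: every vertex lies in some bag; for every edge, both endpoints lie together in some bag; and for every vertex, the bags containing it form a connected subtree. Here edge (h,c) lies in no bag, so the decomposition is invalid.

No — edge (h,c) lies in no bag.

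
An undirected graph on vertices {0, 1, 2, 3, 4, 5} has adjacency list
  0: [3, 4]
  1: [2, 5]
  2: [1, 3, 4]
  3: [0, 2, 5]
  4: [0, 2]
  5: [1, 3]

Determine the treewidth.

A width-2 tree decomposition is:
Bags: B1 = {0, 3, 4}  B2 = {2, 3, 4}  B3 = {2, 3, 5}  B4 = {1, 2, 5}
Tree: B1–B2, B2–B3, B3–B4
The largest bag has 3 vertices, giving width 2; this decomposition certifies tw(G) ≤ 2. Since 0–4–2–3–0 is a cycle in G, G is not acyclic. Forests are exactly the graphs of treewidth ≤ 1, so tw(G) ≥ 2. Combining the bounds, tw(G) = 2.

2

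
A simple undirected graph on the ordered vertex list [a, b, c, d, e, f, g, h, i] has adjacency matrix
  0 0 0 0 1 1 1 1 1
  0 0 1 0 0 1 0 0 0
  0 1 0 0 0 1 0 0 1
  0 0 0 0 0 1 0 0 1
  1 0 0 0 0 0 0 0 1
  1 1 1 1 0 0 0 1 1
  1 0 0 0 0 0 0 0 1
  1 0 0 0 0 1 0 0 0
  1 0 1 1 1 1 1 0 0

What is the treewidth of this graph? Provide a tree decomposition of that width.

Treewidth 2.
Bags: B1 = {a, f, i}  B2 = {a, e, i}  B3 = {c, f, i}  B4 = {a, g, i}  B5 = {d, f, i}  B6 = {b, c, f}  B7 = {a, f, h}
Tree: B1–B2, B1–B3, B1–B4, B1–B5, B3–B6, B1–B7

The largest bag has 3 vertices, giving width 2; this decomposition certifies tw(G) ≤ 2. Conversely, {a, g, i} is a clique of size 3, and the vertices of any clique must share a bag in every tree decomposition; so some bag has ≥ 3 vertices and tw(G) ≥ 2. Hence tw(G) = 2 exactly.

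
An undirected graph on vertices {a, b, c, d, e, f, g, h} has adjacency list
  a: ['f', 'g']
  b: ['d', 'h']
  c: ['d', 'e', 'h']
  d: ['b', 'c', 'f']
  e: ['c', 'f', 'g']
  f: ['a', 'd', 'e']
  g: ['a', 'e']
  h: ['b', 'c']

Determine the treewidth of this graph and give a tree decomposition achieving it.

Treewidth 2.
One such decomposition:
Bags: B1 = {a, f, g}  B2 = {e, f, g}  B3 = {d, e, f}  B4 = {c, d, e}  B5 = {b, c, d}  B6 = {b, c, h}
Tree: B1–B2, B2–B3, B3–B4, B4–B5, B5–B6

The largest bag has 3 vertices, giving width 2; this decomposition certifies tw(G) ≤ 2. Since a–g–e–f–a is a cycle in G, G is not acyclic. Forests are exactly the graphs of treewidth ≤ 1, so tw(G) ≥ 2. The upper and lower bounds meet at 2, so that is the treewidth.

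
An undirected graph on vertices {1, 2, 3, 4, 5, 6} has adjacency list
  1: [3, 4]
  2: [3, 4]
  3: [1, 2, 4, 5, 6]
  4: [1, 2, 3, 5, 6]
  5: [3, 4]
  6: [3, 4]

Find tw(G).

A width-2 tree decomposition is:
Bags: B1 = {2, 3, 4}  B2 = {3, 4, 5}  B3 = {3, 4, 6}  B4 = {1, 3, 4}
Tree: B1–B2, B1–B3, B1–B4
The largest bag has 3 vertices, giving width 2; this decomposition certifies tw(G) ≤ 2. For the lower bound, the 3 vertices {1, 3, 4} are pairwise adjacent, and any tree decomposition puts a clique entirely inside one bag — forcing width ≥ 2. Hence tw(G) = 2 exactly.

2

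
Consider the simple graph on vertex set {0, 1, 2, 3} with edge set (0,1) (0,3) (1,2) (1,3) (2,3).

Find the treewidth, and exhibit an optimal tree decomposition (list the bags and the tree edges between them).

Treewidth 2.
One such decomposition:
Bags: B1 = {0, 1, 3}  B2 = {1, 2, 3}
Tree: B1–B2

Every bag has size at most 3, so the width is 3 − 1 = 2 and tw(G) ≤ 2. On the other hand G contains the 3-clique {0, 1, 3}. A clique must lie in a single bag of any decomposition, so no decomposition can have width below 2. Combining the bounds, tw(G) = 2.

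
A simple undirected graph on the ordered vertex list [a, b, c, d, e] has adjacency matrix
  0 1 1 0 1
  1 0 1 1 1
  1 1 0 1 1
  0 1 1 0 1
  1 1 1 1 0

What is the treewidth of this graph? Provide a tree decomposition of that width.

Each bag holds 4 vertices, so the decomposition has width 3, which upper-bounds the treewidth. On the other hand G contains the 4-clique {b, c, d, e}. A clique must lie in a single bag of any decomposition, so no decomposition can have width below 3. The upper and lower bounds meet at 3, so that is the treewidth.

Treewidth 3.
One such decomposition:
Bags: B1 = {b, c, d, e}  B2 = {a, b, c, e}
Tree: B1–B2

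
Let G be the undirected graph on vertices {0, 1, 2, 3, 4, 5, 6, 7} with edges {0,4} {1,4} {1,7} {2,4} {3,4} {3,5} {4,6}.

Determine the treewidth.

1

A width-1 tree decomposition is:
Bags: B1 = {4, 6}  B2 = {3, 4}  B3 = {3, 5}  B4 = {0, 4}  B5 = {2, 4}  B6 = {1, 4}  B7 = {1, 7}
Tree: B1–B2, B2–B3, B2–B4, B2–B5, B4–B6, B6–B7
Every bag has size at most 2, so the width is 2 − 1 = 1 and tw(G) ≤ 1. Any graph with an edge has treewidth ≥ 1, and G has the edge 6–4. Therefore the treewidth is 1.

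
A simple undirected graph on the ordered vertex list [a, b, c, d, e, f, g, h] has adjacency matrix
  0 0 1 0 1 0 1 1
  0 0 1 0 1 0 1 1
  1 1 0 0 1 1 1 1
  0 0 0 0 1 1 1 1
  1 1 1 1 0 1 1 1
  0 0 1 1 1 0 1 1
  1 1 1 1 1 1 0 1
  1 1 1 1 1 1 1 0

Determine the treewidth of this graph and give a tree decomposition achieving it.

Each bag holds 5 vertices, so the decomposition has width 4, which upper-bounds the treewidth. On the other hand G contains the 5-clique {d, e, f, g, h}. A clique must lie in a single bag of any decomposition, so no decomposition can have width below 4. Combining the bounds, tw(G) = 4.

Treewidth 4.
One such decomposition:
Bags: B1 = {c, e, f, g, h}  B2 = {a, c, e, g, h}  B3 = {b, c, e, g, h}  B4 = {d, e, f, g, h}
Tree: B1–B2, B1–B3, B1–B4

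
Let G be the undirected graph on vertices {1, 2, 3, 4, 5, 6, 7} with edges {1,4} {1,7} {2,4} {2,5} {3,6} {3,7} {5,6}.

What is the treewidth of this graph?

A width-2 tree decomposition is:
Bags: B1 = {3, 6, 7}  B2 = {5, 6, 7}  B3 = {2, 5, 7}  B4 = {2, 4, 7}  B5 = {1, 4, 7}
Tree: B1–B2, B2–B3, B3–B4, B4–B5
The largest bag has 3 vertices, giving width 2; this decomposition certifies tw(G) ≤ 2. The edges 7–3–6–5–2–4–1–7 form a cycle, so G is not a tree and its treewidth is at least 2. Hence tw(G) = 2 exactly.

2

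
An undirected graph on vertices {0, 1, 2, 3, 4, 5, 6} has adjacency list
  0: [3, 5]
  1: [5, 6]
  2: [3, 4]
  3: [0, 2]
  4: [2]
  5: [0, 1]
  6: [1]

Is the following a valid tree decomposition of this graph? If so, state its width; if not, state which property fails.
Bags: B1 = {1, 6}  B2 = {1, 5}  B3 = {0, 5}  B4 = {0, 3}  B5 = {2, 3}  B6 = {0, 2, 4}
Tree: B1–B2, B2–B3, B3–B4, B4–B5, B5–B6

No — bags containing vertex 0 are not connected in the tree.

A tree decomposition must satisfy three properties: every vertex lies in some bag; for every edge, both endpoints lie together in some bag; and for every vertex, the bags containing it form a connected subtree. Here bags containing vertex 0 are not connected in the tree, so the decomposition is invalid.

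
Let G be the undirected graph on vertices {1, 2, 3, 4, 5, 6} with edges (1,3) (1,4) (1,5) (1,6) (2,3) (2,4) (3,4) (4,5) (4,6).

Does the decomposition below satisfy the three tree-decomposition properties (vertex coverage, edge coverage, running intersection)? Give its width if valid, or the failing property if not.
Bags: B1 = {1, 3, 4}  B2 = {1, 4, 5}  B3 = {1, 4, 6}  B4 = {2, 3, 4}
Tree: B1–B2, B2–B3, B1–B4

Checking the three conditions: (i) the bags cover all of {1, 2, 3, 4, 5, 6}; (ii) for each edge, some bag contains both endpoints; (iii) the bags containing any fixed vertex form a subtree. All hold, so the decomposition is valid with width 3 − 1 = 2.

Yes; width 2.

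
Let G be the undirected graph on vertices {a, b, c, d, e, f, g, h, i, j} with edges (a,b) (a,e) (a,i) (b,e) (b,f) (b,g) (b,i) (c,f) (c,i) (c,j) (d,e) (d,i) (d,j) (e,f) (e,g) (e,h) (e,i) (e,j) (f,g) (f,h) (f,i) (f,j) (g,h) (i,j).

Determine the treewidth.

A width-3 tree decomposition is:
Bags: B1 = {b, e, f, i}  B2 = {e, f, i, j}  B3 = {c, f, i, j}  B4 = {a, b, e, i}  B5 = {d, e, i, j}  B6 = {b, e, f, g}  B7 = {e, f, g, h}
Tree: B1–B2, B2–B3, B1–B4, B2–B5, B1–B6, B6–B7
Every bag has size at most 4, so the width is 4 − 1 = 3 and tw(G) ≤ 3. Conversely, {d, e, i, j} is a clique of size 4, and the vertices of any clique must share a bag in every tree decomposition; so some bag has ≥ 4 vertices and tw(G) ≥ 3. Hence tw(G) = 3 exactly.

3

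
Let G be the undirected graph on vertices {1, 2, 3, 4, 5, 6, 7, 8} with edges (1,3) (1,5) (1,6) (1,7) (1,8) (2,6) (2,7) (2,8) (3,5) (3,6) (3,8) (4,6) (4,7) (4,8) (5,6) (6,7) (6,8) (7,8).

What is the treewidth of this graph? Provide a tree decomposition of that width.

Treewidth 3.
One optimal decomposition is:
Bags: B1 = {1, 6, 7, 8}  B2 = {1, 3, 6, 8}  B3 = {1, 3, 5, 6}  B4 = {2, 6, 7, 8}  B5 = {4, 6, 7, 8}
Tree: B1–B2, B2–B3, B1–B4, B4–B5

Every bag has size at most 4, so the width is 4 − 1 = 3 and tw(G) ≤ 3. On the other hand G contains the 4-clique {1, 3, 6, 8}. A clique must lie in a single bag of any decomposition, so no decomposition can have width below 3. Therefore the treewidth is 3.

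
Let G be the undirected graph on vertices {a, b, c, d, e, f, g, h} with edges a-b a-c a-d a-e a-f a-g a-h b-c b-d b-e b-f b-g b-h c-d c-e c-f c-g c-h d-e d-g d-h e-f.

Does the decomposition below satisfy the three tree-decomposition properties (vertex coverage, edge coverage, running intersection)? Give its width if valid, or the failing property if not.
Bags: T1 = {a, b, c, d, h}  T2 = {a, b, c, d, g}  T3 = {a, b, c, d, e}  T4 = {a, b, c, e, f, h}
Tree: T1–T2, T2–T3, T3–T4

No — bags containing vertex h are not connected in the tree.

A tree decomposition must satisfy three properties: every vertex lies in some bag; for every edge, both endpoints lie together in some bag; and for every vertex, the bags containing it form a connected subtree. Here bags containing vertex h are not connected in the tree, so the decomposition is invalid.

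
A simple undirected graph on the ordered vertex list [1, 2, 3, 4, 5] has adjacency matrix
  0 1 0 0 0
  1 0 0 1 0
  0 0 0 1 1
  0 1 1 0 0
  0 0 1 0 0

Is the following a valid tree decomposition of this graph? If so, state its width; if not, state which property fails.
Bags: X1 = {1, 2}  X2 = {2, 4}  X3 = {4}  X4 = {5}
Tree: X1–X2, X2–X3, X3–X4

A tree decomposition must satisfy three properties: every vertex lies in some bag; for every edge, both endpoints lie together in some bag; and for every vertex, the bags containing it form a connected subtree. Here vertex 3 appears in no bag, so the decomposition is invalid.

No — vertex 3 appears in no bag.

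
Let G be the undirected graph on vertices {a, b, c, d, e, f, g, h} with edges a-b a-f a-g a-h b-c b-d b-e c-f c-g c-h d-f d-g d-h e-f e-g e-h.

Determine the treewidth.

A width-4 tree decomposition is:
Bags: B1 = {a, b, f, g, h}  B2 = {b, e, f, g, h}  B3 = {b, c, f, g, h}  B4 = {b, d, f, g, h}
Tree: B1–B2, B2–B3, B3–B4
The largest bag has 5 vertices, giving width 4; this decomposition certifies tw(G) ≤ 4. For the lower bound: the 5 vertex sets {a,h}, {b,e}, {c,g}, {f}, {d} are disjoint, each induces a connected subgraph, and every pair is joined by at least one edge of G. Contracting each set to a single vertex therefore yields K_{5} as a minor, and since treewidth is minor-monotone, tw(G) ≥ tw(K_{5}) = 4. Therefore the treewidth is 4.

4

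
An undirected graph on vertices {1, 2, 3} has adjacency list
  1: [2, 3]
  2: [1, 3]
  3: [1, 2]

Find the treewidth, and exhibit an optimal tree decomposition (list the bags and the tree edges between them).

Treewidth 2.
One optimal decomposition is:
Bags: B1 = {1, 2, 3}
Tree: (single bag)

A single bag containing all 3 vertices is trivially a valid decomposition of width 2. For the lower bound, the 3 vertices {1, 2, 3} are pairwise adjacent, and any tree decomposition puts a clique entirely inside one bag — forcing width ≥ 2. Therefore the treewidth is 2.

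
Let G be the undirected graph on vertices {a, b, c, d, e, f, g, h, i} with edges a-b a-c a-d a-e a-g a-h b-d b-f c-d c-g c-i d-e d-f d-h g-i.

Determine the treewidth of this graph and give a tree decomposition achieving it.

Each bag holds 3 vertices, so the decomposition has width 2, which upper-bounds the treewidth. For the lower bound, the 3 vertices {a, d, e} are pairwise adjacent, and any tree decomposition puts a clique entirely inside one bag — forcing width ≥ 2. Combining the bounds, tw(G) = 2.

Treewidth 2.
One optimal decomposition is:
Bags: B1 = {a, c, d}  B2 = {a, c, g}  B3 = {a, d, h}  B4 = {a, b, d}  B5 = {c, g, i}  B6 = {a, d, e}  B7 = {b, d, f}
Tree: B1–B2, B1–B3, B1–B4, B2–B5, B3–B6, B4–B7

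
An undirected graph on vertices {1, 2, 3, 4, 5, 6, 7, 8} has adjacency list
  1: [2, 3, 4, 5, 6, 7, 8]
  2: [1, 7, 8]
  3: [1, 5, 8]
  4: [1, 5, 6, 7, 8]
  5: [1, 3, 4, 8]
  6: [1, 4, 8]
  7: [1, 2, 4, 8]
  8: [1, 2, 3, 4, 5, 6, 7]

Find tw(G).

A width-3 tree decomposition is:
Bags: B1 = {1, 4, 7, 8}  B2 = {1, 2, 7, 8}  B3 = {1, 4, 5, 8}  B4 = {1, 3, 5, 8}  B5 = {1, 4, 6, 8}
Tree: B1–B2, B1–B3, B3–B4, B3–B5
Every bag has size at most 4, so the width is 4 − 1 = 3 and tw(G) ≤ 3. For the lower bound, the 4 vertices {1, 2, 7, 8} are pairwise adjacent, and any tree decomposition puts a clique entirely inside one bag — forcing width ≥ 3. Therefore the treewidth is 3.

3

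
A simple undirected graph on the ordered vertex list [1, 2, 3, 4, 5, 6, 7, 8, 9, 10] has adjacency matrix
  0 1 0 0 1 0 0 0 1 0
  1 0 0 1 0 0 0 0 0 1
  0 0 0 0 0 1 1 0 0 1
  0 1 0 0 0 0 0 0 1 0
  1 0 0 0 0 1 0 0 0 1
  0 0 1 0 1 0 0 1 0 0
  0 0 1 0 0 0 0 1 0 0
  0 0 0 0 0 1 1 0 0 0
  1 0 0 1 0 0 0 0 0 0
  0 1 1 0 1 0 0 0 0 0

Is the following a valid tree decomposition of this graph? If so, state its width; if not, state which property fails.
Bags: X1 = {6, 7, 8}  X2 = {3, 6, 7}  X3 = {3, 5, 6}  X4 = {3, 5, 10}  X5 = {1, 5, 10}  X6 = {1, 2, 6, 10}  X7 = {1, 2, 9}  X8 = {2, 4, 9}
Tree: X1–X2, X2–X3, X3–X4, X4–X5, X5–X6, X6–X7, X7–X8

No — bags containing vertex 6 are not connected in the tree.

A tree decomposition must satisfy three properties: every vertex lies in some bag; for every edge, both endpoints lie together in some bag; and for every vertex, the bags containing it form a connected subtree. Here bags containing vertex 6 are not connected in the tree, so the decomposition is invalid.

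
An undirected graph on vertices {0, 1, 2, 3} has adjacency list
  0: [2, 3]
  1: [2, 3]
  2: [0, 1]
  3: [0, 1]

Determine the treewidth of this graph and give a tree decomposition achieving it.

Every bag has size at most 3, so the width is 3 − 1 = 2 and tw(G) ≤ 2. For the lower bound, G contains the cycle 0–2–1–3–0, so G is not a forest; only forests have treewidth ≤ 1, hence tw(G) ≥ 2. Hence tw(G) = 2 exactly.

Treewidth 2.
Bags: B1 = {0, 1, 2}  B2 = {0, 1, 3}
Tree: B1–B2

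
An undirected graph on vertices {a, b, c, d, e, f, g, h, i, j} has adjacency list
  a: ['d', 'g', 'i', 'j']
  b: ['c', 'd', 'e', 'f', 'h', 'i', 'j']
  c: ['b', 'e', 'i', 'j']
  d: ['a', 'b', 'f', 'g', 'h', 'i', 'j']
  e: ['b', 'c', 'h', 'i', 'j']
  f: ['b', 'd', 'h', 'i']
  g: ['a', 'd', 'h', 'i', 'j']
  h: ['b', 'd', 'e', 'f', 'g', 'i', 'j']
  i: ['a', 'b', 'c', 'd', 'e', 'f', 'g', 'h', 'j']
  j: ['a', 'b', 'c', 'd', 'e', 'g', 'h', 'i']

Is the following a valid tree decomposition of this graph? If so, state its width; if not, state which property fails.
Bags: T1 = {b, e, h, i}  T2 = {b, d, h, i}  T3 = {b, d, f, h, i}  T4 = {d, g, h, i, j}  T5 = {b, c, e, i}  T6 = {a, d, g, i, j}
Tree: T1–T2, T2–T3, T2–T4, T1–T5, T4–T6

No — edge (e,j) lies in no bag.

A tree decomposition must satisfy three properties: every vertex lies in some bag; for every edge, both endpoints lie together in some bag; and for every vertex, the bags containing it form a connected subtree. Here edge (e,j) lies in no bag, so the decomposition is invalid.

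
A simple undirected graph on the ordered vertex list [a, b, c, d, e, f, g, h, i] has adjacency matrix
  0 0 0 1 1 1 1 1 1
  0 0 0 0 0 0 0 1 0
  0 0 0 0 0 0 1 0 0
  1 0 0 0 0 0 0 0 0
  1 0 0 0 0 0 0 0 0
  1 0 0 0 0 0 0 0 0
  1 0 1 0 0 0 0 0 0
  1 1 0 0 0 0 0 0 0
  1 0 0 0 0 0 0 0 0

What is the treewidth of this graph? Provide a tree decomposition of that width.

Every bag has size at most 2, so the width is 2 − 1 = 1 and tw(G) ≤ 1. Since G has at least one edge (e.g. a–e), it is not an edgeless graph, so tw(G) ≥ 1. Hence tw(G) = 1 exactly.

Treewidth 1.
One optimal decomposition is:
Bags: B1 = {a, e}  B2 = {a, h}  B3 = {a, f}  B4 = {a, g}  B5 = {a, d}  B6 = {a, i}  B7 = {c, g}  B8 = {b, h}
Tree: B1–B2, B2–B3, B3–B4, B3–B5, B3–B6, B4–B7, B2–B8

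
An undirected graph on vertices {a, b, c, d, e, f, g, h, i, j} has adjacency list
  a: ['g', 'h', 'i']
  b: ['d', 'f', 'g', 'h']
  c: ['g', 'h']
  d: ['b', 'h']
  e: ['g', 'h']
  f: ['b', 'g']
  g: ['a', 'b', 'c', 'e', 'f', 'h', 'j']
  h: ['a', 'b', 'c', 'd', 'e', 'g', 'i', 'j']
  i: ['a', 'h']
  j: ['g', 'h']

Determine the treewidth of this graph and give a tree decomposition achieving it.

Treewidth 2.
One such decomposition:
Bags: B1 = {g, h, j}  B2 = {c, g, h}  B3 = {b, g, h}  B4 = {b, f, g}  B5 = {a, g, h}  B6 = {b, d, h}  B7 = {e, g, h}  B8 = {a, h, i}
Tree: B1–B2, B2–B3, B3–B4, B2–B5, B3–B6, B5–B7, B5–B8

The largest bag has 3 vertices, giving width 2; this decomposition certifies tw(G) ≤ 2. For the lower bound, the 3 vertices {b, d, h} are pairwise adjacent, and any tree decomposition puts a clique entirely inside one bag — forcing width ≥ 2. Hence tw(G) = 2 exactly.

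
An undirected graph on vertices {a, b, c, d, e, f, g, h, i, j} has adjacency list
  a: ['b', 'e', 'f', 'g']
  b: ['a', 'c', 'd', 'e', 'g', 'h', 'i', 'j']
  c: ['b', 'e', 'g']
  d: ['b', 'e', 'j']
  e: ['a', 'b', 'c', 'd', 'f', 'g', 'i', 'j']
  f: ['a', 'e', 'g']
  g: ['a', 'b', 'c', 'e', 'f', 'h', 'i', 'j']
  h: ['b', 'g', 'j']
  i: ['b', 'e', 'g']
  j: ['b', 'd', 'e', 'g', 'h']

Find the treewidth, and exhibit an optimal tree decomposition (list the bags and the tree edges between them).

Treewidth 3.
Bags: B1 = {b, e, g, j}  B2 = {b, g, h, j}  B3 = {b, d, e, j}  B4 = {a, b, e, g}  B5 = {b, c, e, g}  B6 = {b, e, g, i}  B7 = {a, e, f, g}
Tree: B1–B2, B1–B3, B1–B4, B1–B5, B5–B6, B4–B7

Each bag holds 4 vertices, so the decomposition has width 3, which upper-bounds the treewidth. Conversely, {b, d, e, j} is a clique of size 4, and the vertices of any clique must share a bag in every tree decomposition; so some bag has ≥ 4 vertices and tw(G) ≥ 3. Therefore the treewidth is 3.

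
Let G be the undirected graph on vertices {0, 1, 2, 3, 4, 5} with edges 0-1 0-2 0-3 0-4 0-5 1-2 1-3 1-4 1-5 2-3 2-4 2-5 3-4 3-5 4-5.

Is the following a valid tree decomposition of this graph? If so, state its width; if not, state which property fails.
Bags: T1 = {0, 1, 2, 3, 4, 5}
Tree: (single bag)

Vertex coverage: the bags together contain {0, 1, 2, 3, 4, 5}, the full vertex set. Edge coverage: each edge of G has both endpoints in at least one bag. Running intersection: for every vertex, the bags containing it form a connected subtree. All three properties hold, so this is a valid tree decomposition of width max|bag| − 1 = 5, and hence tw(G) ≤ 5.

Yes; width 5.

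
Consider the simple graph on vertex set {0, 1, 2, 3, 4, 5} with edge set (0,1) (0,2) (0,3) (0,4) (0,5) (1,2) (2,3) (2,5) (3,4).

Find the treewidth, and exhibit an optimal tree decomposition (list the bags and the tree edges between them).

Treewidth 2.
One such decomposition:
Bags: B1 = {0, 3, 4}  B2 = {0, 2, 3}  B3 = {0, 2, 5}  B4 = {0, 1, 2}
Tree: B1–B2, B2–B3, B3–B4

Each bag holds 3 vertices, so the decomposition has width 2, which upper-bounds the treewidth. Conversely, {0, 1, 2} is a clique of size 3, and the vertices of any clique must share a bag in every tree decomposition; so some bag has ≥ 3 vertices and tw(G) ≥ 2. Combining the bounds, tw(G) = 2.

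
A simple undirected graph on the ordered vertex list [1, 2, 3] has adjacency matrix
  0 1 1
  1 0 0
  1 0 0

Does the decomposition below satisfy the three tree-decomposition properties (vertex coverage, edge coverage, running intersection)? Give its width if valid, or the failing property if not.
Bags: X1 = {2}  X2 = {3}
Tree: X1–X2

A tree decomposition must satisfy three properties: every vertex lies in some bag; for every edge, both endpoints lie together in some bag; and for every vertex, the bags containing it form a connected subtree. Here vertex 1 appears in no bag, so the decomposition is invalid.

No — vertex 1 appears in no bag.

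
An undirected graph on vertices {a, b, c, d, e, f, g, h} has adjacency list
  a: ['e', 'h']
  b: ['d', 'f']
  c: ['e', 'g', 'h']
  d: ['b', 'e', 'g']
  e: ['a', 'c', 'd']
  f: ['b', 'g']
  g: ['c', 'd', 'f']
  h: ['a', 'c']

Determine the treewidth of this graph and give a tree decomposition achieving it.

The largest bag has 3 vertices, giving width 2; this decomposition certifies tw(G) ≤ 2. Since f–b–d–g–f is a cycle in G, G is not acyclic. Forests are exactly the graphs of treewidth ≤ 1, so tw(G) ≥ 2. Hence tw(G) = 2 exactly.

Treewidth 2.
One such decomposition:
Bags: B1 = {b, f, g}  B2 = {b, d, g}  B3 = {c, d, g}  B4 = {c, d, e}  B5 = {c, e, h}  B6 = {a, e, h}
Tree: B1–B2, B2–B3, B3–B4, B4–B5, B5–B6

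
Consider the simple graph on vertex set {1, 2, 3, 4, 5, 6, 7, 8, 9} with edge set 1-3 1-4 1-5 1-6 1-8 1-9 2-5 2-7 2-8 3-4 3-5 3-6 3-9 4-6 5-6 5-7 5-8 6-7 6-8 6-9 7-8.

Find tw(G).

A width-3 tree decomposition is:
Bags: B1 = {1, 5, 6, 8}  B2 = {1, 3, 5, 6}  B3 = {5, 6, 7, 8}  B4 = {1, 3, 4, 6}  B5 = {1, 3, 6, 9}  B6 = {2, 5, 7, 8}
Tree: B1–B2, B1–B3, B2–B4, B4–B5, B3–B6
The largest bag has 4 vertices, giving width 3; this decomposition certifies tw(G) ≤ 3. Conversely, {2, 5, 7, 8} is a clique of size 4, and the vertices of any clique must share a bag in every tree decomposition; so some bag has ≥ 4 vertices and tw(G) ≥ 3. Combining the bounds, tw(G) = 3.

3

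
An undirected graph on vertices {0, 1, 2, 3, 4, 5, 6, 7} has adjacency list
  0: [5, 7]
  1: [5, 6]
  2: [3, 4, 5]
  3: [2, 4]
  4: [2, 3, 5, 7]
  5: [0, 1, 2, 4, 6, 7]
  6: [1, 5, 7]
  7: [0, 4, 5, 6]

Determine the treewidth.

2

A width-2 tree decomposition is:
Bags: B1 = {4, 5, 7}  B2 = {2, 4, 5}  B3 = {2, 3, 4}  B4 = {5, 6, 7}  B5 = {0, 5, 7}  B6 = {1, 5, 6}
Tree: B1–B2, B2–B3, B1–B4, B1–B5, B4–B6
Each bag holds 3 vertices, so the decomposition has width 2, which upper-bounds the treewidth. Conversely, {2, 3, 4} is a clique of size 3, and the vertices of any clique must share a bag in every tree decomposition; so some bag has ≥ 3 vertices and tw(G) ≥ 2. Hence tw(G) = 2 exactly.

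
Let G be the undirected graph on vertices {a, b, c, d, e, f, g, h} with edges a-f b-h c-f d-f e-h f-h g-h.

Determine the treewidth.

1

A width-1 tree decomposition is:
Bags: B1 = {f, h}  B2 = {c, f}  B3 = {e, h}  B4 = {g, h}  B5 = {d, f}  B6 = {b, h}  B7 = {a, f}
Tree: B1–B2, B1–B3, B3–B4, B2–B5, B4–B6, B1–B7
The largest bag has 2 vertices, giving width 1; this decomposition certifies tw(G) ≤ 1. Any graph with an edge has treewidth ≥ 1, and G has the edge h–f. Therefore the treewidth is 1.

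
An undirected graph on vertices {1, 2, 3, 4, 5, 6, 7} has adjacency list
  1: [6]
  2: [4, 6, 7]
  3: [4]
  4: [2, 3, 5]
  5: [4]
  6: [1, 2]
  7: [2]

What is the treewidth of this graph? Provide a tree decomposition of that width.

Every bag has size at most 2, so the width is 2 − 1 = 1 and tw(G) ≤ 1. G has an edge, so its treewidth is at least 1. The upper and lower bounds meet at 1, so that is the treewidth.

Treewidth 1.
One optimal decomposition is:
Bags: B1 = {2, 7}  B2 = {2, 6}  B3 = {2, 4}  B4 = {3, 4}  B5 = {4, 5}  B6 = {1, 6}
Tree: B1–B2, B1–B3, B3–B4, B3–B5, B2–B6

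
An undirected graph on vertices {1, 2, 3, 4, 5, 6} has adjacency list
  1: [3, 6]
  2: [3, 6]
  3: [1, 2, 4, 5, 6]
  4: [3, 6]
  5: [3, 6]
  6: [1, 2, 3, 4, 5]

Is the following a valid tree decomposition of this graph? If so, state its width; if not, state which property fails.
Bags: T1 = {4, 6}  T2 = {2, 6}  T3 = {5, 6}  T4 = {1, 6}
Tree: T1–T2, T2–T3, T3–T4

No — vertex 3 appears in no bag.

A tree decomposition must satisfy three properties: every vertex lies in some bag; for every edge, both endpoints lie together in some bag; and for every vertex, the bags containing it form a connected subtree. Here vertex 3 appears in no bag, so the decomposition is invalid.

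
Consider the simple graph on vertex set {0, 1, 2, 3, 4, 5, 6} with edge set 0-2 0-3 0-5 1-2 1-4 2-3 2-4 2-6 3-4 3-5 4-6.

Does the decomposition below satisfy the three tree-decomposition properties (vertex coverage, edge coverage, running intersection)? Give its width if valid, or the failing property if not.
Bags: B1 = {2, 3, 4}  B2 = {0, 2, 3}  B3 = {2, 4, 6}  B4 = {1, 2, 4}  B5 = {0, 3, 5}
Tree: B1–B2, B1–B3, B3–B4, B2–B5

Every vertex of G appears in some bag (union = {0, 1, 2, 3, 4, 5, 6}); every edge is covered by a bag; and for each vertex v the set of bags containing v is connected in the bag tree. The decomposition is therefore valid. The largest bag has 3 vertices, so the width is 2.

Yes; width 2.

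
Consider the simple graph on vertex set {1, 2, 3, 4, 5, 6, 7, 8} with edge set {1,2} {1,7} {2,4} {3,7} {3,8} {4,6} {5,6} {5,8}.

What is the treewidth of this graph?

A width-2 tree decomposition is:
Bags: B1 = {1, 2, 7}  B2 = {2, 3, 7}  B3 = {2, 3, 8}  B4 = {2, 5, 8}  B5 = {2, 5, 6}  B6 = {2, 4, 6}
Tree: B1–B2, B2–B3, B3–B4, B4–B5, B5–B6
Each bag holds 3 vertices, so the decomposition has width 2, which upper-bounds the treewidth. Since 2–1–7–3–8–5–6–4–2 is a cycle in G, G is not acyclic. Forests are exactly the graphs of treewidth ≤ 1, so tw(G) ≥ 2. Combining the bounds, tw(G) = 2.

2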